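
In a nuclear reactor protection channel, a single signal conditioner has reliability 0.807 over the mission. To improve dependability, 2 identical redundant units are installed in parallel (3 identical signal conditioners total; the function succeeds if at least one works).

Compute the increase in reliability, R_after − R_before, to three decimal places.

R_before = 0.807
R_after = 1 − (1 − 0.807)^3 = 0.993
ΔR = 0.993 − 0.807 = 0.186

0.186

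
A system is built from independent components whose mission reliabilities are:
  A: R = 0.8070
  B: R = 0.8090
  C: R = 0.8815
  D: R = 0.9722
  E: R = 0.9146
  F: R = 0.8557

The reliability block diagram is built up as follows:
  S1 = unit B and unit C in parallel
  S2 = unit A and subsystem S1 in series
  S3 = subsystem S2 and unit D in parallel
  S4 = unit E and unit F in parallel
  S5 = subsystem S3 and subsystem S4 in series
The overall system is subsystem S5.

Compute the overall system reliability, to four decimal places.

Parallel (B and C): 1 − (1 − 0.809000)(1 − 0.881500) = 0.977367
Series (A and [0.977367]): 0.807000 × 0.977367 = 0.788735
Parallel ([0.788735] and D): 1 − (1 − 0.788735)(1 − 0.972200) = 0.994127
Parallel (E and F): 1 − (1 − 0.914600)(1 − 0.855700) = 0.987677
Series ([0.994127] and [0.987677]): 0.994127 × 0.987677 = 0.9819

0.9819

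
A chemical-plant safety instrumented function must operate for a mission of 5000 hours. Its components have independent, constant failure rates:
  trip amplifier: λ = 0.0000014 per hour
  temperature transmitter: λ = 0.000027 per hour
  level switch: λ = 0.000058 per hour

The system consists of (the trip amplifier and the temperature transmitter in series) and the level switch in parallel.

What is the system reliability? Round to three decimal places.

0.967

R(trip amplifier) = exp(−0.0000014 × 5000) = 0.99302
R(temperature transmitter) = exp(−0.000027 × 5000) = 0.87372
R(level switch) = exp(−0.000058 × 5000) = 0.74826
Series (trip amplifier and temperature transmitter): 0.99302 × 0.87372 = 0.86762
Parallel ([0.86762] and level switch): 1 − (1 − 0.86762)(1 − 0.74826) = 0.967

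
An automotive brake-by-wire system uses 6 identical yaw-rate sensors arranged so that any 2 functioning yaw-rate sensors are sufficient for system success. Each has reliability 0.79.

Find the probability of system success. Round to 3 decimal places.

0.998

R = Σ_{i=2}^{6} C(6,i) p^i (1−p)^{6−i} with p = 0.79
C(6,2)·0.79^2·0.21^4 = 0.01821
C(6,3)·0.79^3·0.21^3 = 0.09132
C(6,4)·0.79^4·0.21^2 = 0.25765
C(6,5)·0.79^5·0.21^1 = 0.38771
C(6,6)·0.79^6·0.21^0 = 0.24309
Sum = 0.998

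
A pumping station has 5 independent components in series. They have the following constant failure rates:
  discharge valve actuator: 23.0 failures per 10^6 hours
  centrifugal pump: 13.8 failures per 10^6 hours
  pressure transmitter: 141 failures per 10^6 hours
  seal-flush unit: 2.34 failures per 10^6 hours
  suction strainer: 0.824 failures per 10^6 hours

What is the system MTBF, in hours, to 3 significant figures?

Series of exponential components: λ_sys = Σ λ_i
λ_sys = 0.0000230 + 0.0000138 + 0.000141 + 0.00000234 + 0.000000824 = 1.8096e-04 /h
MTBF = 1 / λ_sys = 5530 h

5530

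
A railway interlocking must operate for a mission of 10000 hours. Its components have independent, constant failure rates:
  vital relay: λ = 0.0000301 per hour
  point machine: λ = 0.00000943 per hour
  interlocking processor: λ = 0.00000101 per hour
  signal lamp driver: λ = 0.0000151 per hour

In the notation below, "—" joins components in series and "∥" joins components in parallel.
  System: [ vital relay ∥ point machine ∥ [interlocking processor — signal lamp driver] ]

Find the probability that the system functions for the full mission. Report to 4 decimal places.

0.9965

R(vital relay) = exp(−0.0000301 × 10000) = 0.740078
R(point machine) = exp(−0.00000943 × 10000) = 0.910010
R(interlocking processor) = exp(−0.00000101 × 10000) = 0.989951
R(signal lamp driver) = exp(−0.0000151 × 10000) = 0.859848
Series (interlocking processor and signal lamp driver): 0.989951 × 0.859848 = 0.851207
Parallel (vital relay, point machine, and [0.851207]): 1 − (1 − 0.740078)(1 − 0.910010)(1 − 0.851207) = 0.9965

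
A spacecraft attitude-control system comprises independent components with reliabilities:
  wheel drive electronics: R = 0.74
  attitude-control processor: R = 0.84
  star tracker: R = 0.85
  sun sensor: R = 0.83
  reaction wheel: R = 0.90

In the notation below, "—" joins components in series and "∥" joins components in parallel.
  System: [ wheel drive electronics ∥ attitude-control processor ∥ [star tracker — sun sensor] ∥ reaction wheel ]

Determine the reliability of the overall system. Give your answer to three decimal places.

0.999

Series (star tracker and sun sensor): 0.85000 × 0.83000 = 0.70550
Parallel (wheel drive electronics, attitude-control processor, [0.70550], and reaction wheel): 1 − (1 − 0.74000)(1 − 0.84000)(1 − 0.70550)(1 − 0.90000) = 0.999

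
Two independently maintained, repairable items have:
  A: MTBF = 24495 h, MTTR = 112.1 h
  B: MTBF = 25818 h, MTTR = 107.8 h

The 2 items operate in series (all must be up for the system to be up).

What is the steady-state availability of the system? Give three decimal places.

A(A) = MTBF/(MTBF+MTTR) = 24495/(24495+112.1) = 0.995444
A(B) = MTBF/(MTBF+MTTR) = 25818/(25818+107.8) = 0.995842
Series availability: 0.995444 × 0.995842 = 0.991

0.991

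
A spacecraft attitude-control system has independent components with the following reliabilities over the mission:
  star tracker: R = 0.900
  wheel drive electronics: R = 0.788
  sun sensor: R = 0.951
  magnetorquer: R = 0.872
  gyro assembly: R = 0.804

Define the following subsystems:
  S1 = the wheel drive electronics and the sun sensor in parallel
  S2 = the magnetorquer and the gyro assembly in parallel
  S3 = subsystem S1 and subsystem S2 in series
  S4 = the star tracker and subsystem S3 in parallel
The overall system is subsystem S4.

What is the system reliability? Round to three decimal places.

Parallel (wheel drive electronics and sun sensor): 1 − (1 − 0.78800)(1 − 0.95100) = 0.98961
Parallel (magnetorquer and gyro assembly): 1 − (1 − 0.87200)(1 − 0.80400) = 0.97491
Series ([0.98961] and [0.97491]): 0.98961 × 0.97491 = 0.96478
Parallel (star tracker and [0.96478]): 1 − (1 − 0.90000)(1 − 0.96478) = 0.996

0.996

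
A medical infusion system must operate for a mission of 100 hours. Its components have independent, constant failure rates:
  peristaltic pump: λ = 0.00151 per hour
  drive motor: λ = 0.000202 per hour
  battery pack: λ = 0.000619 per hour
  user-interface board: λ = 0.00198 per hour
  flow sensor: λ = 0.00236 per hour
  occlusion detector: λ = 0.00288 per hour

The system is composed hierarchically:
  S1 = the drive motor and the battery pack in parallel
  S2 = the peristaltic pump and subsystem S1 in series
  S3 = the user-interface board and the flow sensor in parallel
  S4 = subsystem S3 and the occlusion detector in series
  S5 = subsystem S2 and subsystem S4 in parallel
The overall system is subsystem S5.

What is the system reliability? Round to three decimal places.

R(peristaltic pump) = exp(−0.00151 × 100) = 0.85985
R(drive motor) = exp(−0.000202 × 100) = 0.98000
R(battery pack) = exp(−0.000619 × 100) = 0.93998
R(user-interface board) = exp(−0.00198 × 100) = 0.82037
R(flow sensor) = exp(−0.00236 × 100) = 0.78978
R(occlusion detector) = exp(−0.00288 × 100) = 0.74976
Parallel (drive motor and battery pack): 1 − (1 − 0.98000)(1 − 0.93998) = 0.99880
Series (peristaltic pump and [0.99880]): 0.85985 × 0.99880 = 0.85882
Parallel (user-interface board and flow sensor): 1 − (1 − 0.82037)(1 − 0.78978) = 0.96224
Series ([0.96224] and occlusion detector): 0.96224 × 0.74976 = 0.72145
Parallel ([0.85882] and [0.72145]): 1 − (1 − 0.85882)(1 − 0.72145) = 0.961

0.961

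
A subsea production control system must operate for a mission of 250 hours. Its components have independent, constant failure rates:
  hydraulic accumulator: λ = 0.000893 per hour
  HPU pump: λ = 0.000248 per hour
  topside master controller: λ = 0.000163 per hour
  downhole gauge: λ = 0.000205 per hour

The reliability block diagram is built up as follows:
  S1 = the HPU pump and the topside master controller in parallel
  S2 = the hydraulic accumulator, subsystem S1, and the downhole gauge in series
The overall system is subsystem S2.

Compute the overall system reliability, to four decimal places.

R(hydraulic accumulator) = exp(−0.000893 × 250) = 0.799915
R(HPU pump) = exp(−0.000248 × 250) = 0.939883
R(topside master controller) = exp(−0.000163 × 250) = 0.960069
R(downhole gauge) = exp(−0.000205 × 250) = 0.950041
Parallel (HPU pump and topside master controller): 1 − (1 − 0.939883)(1 − 0.960069) = 0.997599
Series (hydraulic accumulator, [0.997599], and downhole gauge): 0.799915 × 0.997599 × 0.950041 = 0.7581

0.7581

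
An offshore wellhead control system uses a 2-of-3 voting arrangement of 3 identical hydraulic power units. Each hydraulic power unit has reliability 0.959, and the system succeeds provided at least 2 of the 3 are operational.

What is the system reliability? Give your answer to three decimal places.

0.995

R = Σ_{i=2}^{3} C(3,i) p^i (1−p)^{3−i} with p = 0.959
C(3,2)·0.959^2·0.041^1 = 0.11312
C(3,3)·0.959^3·0.041^0 = 0.88197
Sum = 0.995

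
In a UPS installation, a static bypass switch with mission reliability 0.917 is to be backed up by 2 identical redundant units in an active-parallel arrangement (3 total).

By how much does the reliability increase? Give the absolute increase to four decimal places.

R_before = 0.917
R_after = 1 − (1 − 0.917)^3 = 0.9994
ΔR = 0.9994 − 0.917 = 0.0824

0.0824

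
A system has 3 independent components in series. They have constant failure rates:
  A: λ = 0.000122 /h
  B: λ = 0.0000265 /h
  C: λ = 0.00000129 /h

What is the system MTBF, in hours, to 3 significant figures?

Series of exponential components: λ_sys = Σ λ_i
λ_sys = 0.000122 + 0.0000265 + 0.00000129 = 1.4979e-04 /h
MTBF = 1 / λ_sys = 6680 h

6680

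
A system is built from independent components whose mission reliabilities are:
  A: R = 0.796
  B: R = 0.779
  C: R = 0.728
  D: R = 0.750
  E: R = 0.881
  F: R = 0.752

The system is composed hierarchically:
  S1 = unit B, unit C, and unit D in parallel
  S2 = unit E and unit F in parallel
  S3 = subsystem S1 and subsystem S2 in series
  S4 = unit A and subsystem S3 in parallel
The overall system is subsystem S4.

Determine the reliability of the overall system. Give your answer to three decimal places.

Parallel (B, C, and D): 1 − (1 − 0.77900)(1 − 0.72800)(1 − 0.75000) = 0.98497
Parallel (E and F): 1 − (1 − 0.88100)(1 − 0.75200) = 0.97049
Series ([0.98497] and [0.97049]): 0.98497 × 0.97049 = 0.95590
Parallel (A and [0.95590]): 1 − (1 − 0.79600)(1 − 0.95590) = 0.991

0.991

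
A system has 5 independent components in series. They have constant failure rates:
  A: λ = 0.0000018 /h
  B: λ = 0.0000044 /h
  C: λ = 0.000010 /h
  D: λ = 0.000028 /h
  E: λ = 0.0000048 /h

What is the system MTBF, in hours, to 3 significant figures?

Series of exponential components: λ_sys = Σ λ_i
λ_sys = 0.0000018 + 0.0000044 + 0.000010 + 0.000028 + 0.0000048 = 4.9000e-05 /h
MTBF = 1 / λ_sys = 20400 h

20400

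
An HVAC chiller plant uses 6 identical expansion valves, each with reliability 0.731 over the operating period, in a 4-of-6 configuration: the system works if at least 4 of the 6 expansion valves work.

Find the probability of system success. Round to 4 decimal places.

0.7994

R = Σ_{i=4}^{6} C(6,i) p^i (1−p)^{6−i} with p = 0.731
C(6,4)·0.731^4·0.269^2 = 0.309931
C(6,5)·0.731^5·0.269^1 = 0.336892
C(6,6)·0.731^6·0.269^0 = 0.152582
Sum = 0.7994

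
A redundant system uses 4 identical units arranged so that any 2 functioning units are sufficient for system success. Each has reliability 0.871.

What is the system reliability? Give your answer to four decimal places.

R = Σ_{i=2}^{4} C(4,i) p^i (1−p)^{4−i} with p = 0.871
C(4,2)·0.871^2·0.129^2 = 0.075747
C(4,3)·0.871^3·0.129^1 = 0.340961
C(4,4)·0.871^4·0.129^0 = 0.575536
Sum = 0.9922

0.9922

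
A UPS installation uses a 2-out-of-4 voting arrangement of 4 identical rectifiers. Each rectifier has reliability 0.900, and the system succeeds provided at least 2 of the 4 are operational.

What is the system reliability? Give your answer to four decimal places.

R = Σ_{i=2}^{4} C(4,i) p^i (1−p)^{4−i} with p = 0.900
C(4,2)·0.900^2·0.100^2 = 0.048600
C(4,3)·0.900^3·0.100^1 = 0.291600
C(4,4)·0.900^4·0.100^0 = 0.656100
Sum = 0.9963

0.9963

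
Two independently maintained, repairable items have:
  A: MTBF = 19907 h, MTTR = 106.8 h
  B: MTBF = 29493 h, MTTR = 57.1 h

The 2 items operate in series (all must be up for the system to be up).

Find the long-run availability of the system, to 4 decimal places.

0.9927

A(A) = MTBF/(MTBF+MTTR) = 19907/(19907+106.8) = 0.994664
A(B) = MTBF/(MTBF+MTTR) = 29493/(29493+57.1) = 0.998068
Series availability: 0.994664 × 0.998068 = 0.9927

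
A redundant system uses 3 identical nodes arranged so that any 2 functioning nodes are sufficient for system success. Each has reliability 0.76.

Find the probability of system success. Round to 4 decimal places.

0.8548

R = Σ_{i=2}^{3} C(3,i) p^i (1−p)^{3−i} with p = 0.76
C(3,2)·0.76^2·0.24^1 = 0.415872
C(3,3)·0.76^3·0.24^0 = 0.438976
Sum = 0.8548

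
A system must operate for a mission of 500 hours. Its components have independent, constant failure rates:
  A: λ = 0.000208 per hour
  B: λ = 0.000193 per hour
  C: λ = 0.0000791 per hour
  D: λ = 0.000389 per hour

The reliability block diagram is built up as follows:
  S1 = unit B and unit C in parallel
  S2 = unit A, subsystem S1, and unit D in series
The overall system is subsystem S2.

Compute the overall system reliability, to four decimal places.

0.7393

R(A) = exp(−0.000208 × 500) = 0.901225
R(B) = exp(−0.000193 × 500) = 0.908010
R(C) = exp(−0.0000791 × 500) = 0.961222
R(D) = exp(−0.000389 × 500) = 0.823246
Parallel (B and C): 1 − (1 − 0.908010)(1 − 0.961222) = 0.996433
Series (A, [0.996433], and D): 0.901225 × 0.996433 × 0.823246 = 0.7393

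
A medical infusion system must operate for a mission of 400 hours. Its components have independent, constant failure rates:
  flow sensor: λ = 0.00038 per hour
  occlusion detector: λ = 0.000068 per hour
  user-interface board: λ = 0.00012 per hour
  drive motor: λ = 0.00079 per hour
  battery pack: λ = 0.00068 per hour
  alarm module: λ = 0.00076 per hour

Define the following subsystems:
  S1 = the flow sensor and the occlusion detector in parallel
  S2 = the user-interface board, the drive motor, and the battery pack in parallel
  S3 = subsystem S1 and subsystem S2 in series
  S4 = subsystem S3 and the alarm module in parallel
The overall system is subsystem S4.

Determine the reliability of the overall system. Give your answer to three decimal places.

R(flow sensor) = exp(−0.00038 × 400) = 0.85899
R(occlusion detector) = exp(−0.000068 × 400) = 0.97317
R(user-interface board) = exp(−0.00012 × 400) = 0.95313
R(drive motor) = exp(−0.00079 × 400) = 0.72906
R(battery pack) = exp(−0.00068 × 400) = 0.76185
R(alarm module) = exp(−0.00076 × 400) = 0.73786
Parallel (flow sensor and occlusion detector): 1 − (1 − 0.85899)(1 − 0.97317) = 0.99622
Parallel (user-interface board, drive motor, and battery pack): 1 − (1 − 0.95313)(1 − 0.72906)(1 − 0.76185) = 0.99698
Series ([0.99622] and [0.99698]): 0.99622 × 0.99698 = 0.99321
Parallel ([0.99321] and alarm module): 1 − (1 − 0.99321)(1 − 0.73786) = 0.998

0.998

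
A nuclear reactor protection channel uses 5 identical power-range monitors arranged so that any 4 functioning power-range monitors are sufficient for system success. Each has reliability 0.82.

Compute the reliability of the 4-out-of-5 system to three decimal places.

R = Σ_{i=4}^{5} C(5,i) p^i (1−p)^{5−i} with p = 0.82
C(5,4)·0.82^4·0.18^1 = 0.40691
C(5,5)·0.82^5·0.18^0 = 0.37074
Sum = 0.778

0.778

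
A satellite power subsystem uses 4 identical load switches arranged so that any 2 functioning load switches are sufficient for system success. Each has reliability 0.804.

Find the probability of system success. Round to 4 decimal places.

R = Σ_{i=2}^{4} C(4,i) p^i (1−p)^{4−i} with p = 0.804
C(4,2)·0.804^2·0.196^2 = 0.148996
C(4,3)·0.804^3·0.196^1 = 0.407459
C(4,4)·0.804^4·0.196^0 = 0.417854
Sum = 0.9743

0.9743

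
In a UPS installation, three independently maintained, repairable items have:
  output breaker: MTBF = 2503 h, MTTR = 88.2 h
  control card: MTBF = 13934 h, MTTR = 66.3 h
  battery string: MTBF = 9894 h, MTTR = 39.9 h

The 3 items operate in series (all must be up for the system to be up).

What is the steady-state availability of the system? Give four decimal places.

0.9575

A(output breaker) = MTBF/(MTBF+MTTR) = 2503/(2503+88.2) = 0.965962
A(control card) = MTBF/(MTBF+MTTR) = 13934/(13934+66.3) = 0.995264
A(battery string) = MTBF/(MTBF+MTTR) = 9894/(9894+39.9) = 0.995983
Series availability: 0.965962 × 0.995264 × 0.995983 = 0.9575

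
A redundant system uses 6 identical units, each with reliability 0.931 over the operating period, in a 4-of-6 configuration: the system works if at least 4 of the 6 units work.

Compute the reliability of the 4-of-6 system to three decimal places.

R = Σ_{i=4}^{6} C(6,i) p^i (1−p)^{6−i} with p = 0.931
C(6,4)·0.931^4·0.069^2 = 0.05365
C(6,5)·0.931^5·0.069^1 = 0.28957
C(6,6)·0.931^6·0.069^0 = 0.65118
Sum = 0.994

0.994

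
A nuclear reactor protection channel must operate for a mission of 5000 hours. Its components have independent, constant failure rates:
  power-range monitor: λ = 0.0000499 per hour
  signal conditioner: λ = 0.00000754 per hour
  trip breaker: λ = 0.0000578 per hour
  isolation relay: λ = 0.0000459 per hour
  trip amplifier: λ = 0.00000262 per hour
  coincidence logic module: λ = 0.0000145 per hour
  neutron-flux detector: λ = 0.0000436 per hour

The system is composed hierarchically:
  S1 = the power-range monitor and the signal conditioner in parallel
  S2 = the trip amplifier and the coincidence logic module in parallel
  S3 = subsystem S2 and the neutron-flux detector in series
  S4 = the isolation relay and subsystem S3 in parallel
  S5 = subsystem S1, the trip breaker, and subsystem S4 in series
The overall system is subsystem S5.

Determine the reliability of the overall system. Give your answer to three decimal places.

R(power-range monitor) = exp(−0.0000499 × 5000) = 0.77919
R(signal conditioner) = exp(−0.00000754 × 5000) = 0.96300
R(trip breaker) = exp(−0.0000578 × 5000) = 0.74901
R(isolation relay) = exp(−0.0000459 × 5000) = 0.79493
R(trip amplifier) = exp(−0.00000262 × 5000) = 0.98699
R(coincidence logic module) = exp(−0.0000145 × 5000) = 0.93007
R(neutron-flux detector) = exp(−0.0000436 × 5000) = 0.80413
Parallel (power-range monitor and signal conditioner): 1 − (1 − 0.77919)(1 − 0.96300) = 0.99183
Parallel (trip amplifier and coincidence logic module): 1 − (1 − 0.98699)(1 − 0.93007) = 0.99909
Series ([0.99909] and neutron-flux detector): 0.99909 × 0.80413 = 0.80340
Parallel (isolation relay and [0.80340]): 1 − (1 − 0.79493)(1 − 0.80340) = 0.95968
Series ([0.99183], trip breaker, and [0.95968]): 0.99183 × 0.74901 × 0.95968 = 0.713

0.713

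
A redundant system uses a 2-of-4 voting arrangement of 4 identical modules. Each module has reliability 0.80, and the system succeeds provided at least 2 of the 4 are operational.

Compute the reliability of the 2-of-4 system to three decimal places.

0.973

R = Σ_{i=2}^{4} C(4,i) p^i (1−p)^{4−i} with p = 0.80
C(4,2)·0.80^2·0.20^2 = 0.15360
C(4,3)·0.80^3·0.20^1 = 0.40960
C(4,4)·0.80^4·0.20^0 = 0.40960
Sum = 0.973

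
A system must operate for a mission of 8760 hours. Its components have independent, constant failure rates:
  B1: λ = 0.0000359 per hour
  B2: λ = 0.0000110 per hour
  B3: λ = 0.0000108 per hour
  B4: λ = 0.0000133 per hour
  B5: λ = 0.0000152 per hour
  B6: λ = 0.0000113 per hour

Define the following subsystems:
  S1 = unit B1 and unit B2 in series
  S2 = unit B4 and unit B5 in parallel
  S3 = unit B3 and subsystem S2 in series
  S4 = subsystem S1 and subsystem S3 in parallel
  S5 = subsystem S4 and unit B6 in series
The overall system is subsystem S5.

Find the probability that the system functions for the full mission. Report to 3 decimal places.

0.874

R(B1) = exp(−0.0000359 × 8760) = 0.73017
R(B2) = exp(−0.0000110 × 8760) = 0.90814
R(B3) = exp(−0.0000108 × 8760) = 0.90973
R(B4) = exp(−0.0000133 × 8760) = 0.89002
R(B5) = exp(−0.0000152 × 8760) = 0.87533
R(B6) = exp(−0.0000113 × 8760) = 0.90575
Series (B1 and B2): 0.73017 × 0.90814 = 0.66310
Parallel (B4 and B5): 1 − (1 − 0.89002)(1 − 0.87533) = 0.98629
Series (B3 and [0.98629]): 0.90973 × 0.98629 = 0.89726
Parallel ([0.66310] and [0.89726]): 1 − (1 − 0.66310)(1 − 0.89726) = 0.96539
Series ([0.96539] and B6): 0.96539 × 0.90575 = 0.874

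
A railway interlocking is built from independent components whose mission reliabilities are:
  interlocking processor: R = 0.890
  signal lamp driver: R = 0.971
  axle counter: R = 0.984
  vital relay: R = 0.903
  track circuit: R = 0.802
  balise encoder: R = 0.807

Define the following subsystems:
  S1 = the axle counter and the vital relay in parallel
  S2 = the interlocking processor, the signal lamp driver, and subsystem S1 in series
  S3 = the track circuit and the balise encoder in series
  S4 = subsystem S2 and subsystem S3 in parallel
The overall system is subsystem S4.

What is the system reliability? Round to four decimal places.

0.9516

Parallel (axle counter and vital relay): 1 − (1 − 0.984000)(1 − 0.903000) = 0.998448
Series (interlocking processor, signal lamp driver, and [0.998448]): 0.890000 × 0.971000 × 0.998448 = 0.862849
Series (track circuit and balise encoder): 0.802000 × 0.807000 = 0.647214
Parallel ([0.862849] and [0.647214]): 1 − (1 − 0.862849)(1 − 0.647214) = 0.9516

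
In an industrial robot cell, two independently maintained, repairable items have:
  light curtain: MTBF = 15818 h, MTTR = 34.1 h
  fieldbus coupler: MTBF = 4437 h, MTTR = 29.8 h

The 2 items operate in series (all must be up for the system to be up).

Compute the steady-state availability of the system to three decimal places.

0.991

A(light curtain) = MTBF/(MTBF+MTTR) = 15818/(15818+34.1) = 0.997849
A(fieldbus coupler) = MTBF/(MTBF+MTTR) = 4437/(4437+29.8) = 0.993329
Series availability: 0.997849 × 0.993329 = 0.991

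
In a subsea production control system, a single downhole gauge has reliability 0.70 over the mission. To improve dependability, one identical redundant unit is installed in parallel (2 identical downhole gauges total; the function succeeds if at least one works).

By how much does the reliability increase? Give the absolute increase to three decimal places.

R_before = 0.70
R_after = 1 − (1 − 0.70)^2 = 0.910
ΔR = 0.910 − 0.70 = 0.210

0.210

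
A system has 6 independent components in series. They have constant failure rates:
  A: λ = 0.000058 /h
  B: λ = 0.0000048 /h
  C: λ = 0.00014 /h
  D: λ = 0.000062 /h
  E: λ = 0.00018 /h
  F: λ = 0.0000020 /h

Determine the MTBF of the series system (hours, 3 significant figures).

2240

Series of exponential components: λ_sys = Σ λ_i
λ_sys = 0.000058 + 0.0000048 + 0.00014 + 0.000062 + 0.00018 + 0.0000020 = 4.4680e-04 /h
MTBF = 1 / λ_sys = 2240 h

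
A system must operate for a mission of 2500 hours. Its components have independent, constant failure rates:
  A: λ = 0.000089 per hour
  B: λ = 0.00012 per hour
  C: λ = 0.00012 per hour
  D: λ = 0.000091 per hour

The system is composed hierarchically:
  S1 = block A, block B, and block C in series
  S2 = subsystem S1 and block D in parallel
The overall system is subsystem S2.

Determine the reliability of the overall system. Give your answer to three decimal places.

0.886

R(A) = exp(−0.000089 × 2500) = 0.80052
R(B) = exp(−0.00012 × 2500) = 0.74082
R(C) = exp(−0.00012 × 2500) = 0.74082
R(D) = exp(−0.000091 × 2500) = 0.79652
Series (A, B, and C): 0.80052 × 0.74082 × 0.74082 = 0.43934
Parallel ([0.43934] and D): 1 − (1 − 0.43934)(1 − 0.79652) = 0.886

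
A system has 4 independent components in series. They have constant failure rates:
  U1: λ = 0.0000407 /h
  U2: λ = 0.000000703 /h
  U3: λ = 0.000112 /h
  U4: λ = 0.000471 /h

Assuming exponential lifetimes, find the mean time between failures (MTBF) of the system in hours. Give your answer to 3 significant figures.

Series of exponential components: λ_sys = Σ λ_i
λ_sys = 0.0000407 + 0.000000703 + 0.000112 + 0.000471 = 6.2440e-04 /h
MTBF = 1 / λ_sys = 1600 h

1600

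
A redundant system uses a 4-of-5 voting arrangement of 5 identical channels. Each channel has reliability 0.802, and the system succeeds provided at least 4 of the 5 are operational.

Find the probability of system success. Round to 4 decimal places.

R = Σ_{i=4}^{5} C(5,i) p^i (1−p)^{5−i} with p = 0.802
C(5,4)·0.802^4·0.198^1 = 0.409574
C(5,5)·0.802^5·0.198^0 = 0.331797
Sum = 0.7414

0.7414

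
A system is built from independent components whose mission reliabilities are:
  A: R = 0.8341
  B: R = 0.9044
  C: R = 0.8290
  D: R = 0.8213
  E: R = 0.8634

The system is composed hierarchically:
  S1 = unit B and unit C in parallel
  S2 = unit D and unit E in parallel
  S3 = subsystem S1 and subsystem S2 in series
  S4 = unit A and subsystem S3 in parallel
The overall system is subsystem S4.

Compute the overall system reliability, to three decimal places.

0.993

Parallel (B and C): 1 − (1 − 0.90440)(1 − 0.82900) = 0.98365
Parallel (D and E): 1 − (1 − 0.82130)(1 − 0.86340) = 0.97559
Series ([0.98365] and [0.97559]): 0.98365 × 0.97559 = 0.95964
Parallel (A and [0.95964]): 1 − (1 − 0.83410)(1 − 0.95964) = 0.993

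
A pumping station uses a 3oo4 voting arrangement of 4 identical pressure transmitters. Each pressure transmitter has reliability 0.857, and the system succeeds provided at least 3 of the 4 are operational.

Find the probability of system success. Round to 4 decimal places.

R = Σ_{i=3}^{4} C(4,i) p^i (1−p)^{4−i} with p = 0.857
C(4,3)·0.857^3·0.143^1 = 0.360030
C(4,4)·0.857^4·0.143^0 = 0.539415
Sum = 0.8994

0.8994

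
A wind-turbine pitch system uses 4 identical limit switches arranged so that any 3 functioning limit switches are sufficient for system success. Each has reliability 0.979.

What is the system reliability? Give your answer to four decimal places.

R = Σ_{i=3}^{4} C(4,i) p^i (1−p)^{4−i} with p = 0.979
C(4,3)·0.979^3·0.021^1 = 0.078818
C(4,4)·0.979^4·0.021^0 = 0.918609
Sum = 0.9974

0.9974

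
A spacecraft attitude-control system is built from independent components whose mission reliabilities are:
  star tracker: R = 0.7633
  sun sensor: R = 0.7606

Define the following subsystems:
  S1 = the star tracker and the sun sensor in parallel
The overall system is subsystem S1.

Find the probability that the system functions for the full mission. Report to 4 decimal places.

Parallel (star tracker and sun sensor): 1 − (1 − 0.763300)(1 − 0.760600) = 0.9433

0.9433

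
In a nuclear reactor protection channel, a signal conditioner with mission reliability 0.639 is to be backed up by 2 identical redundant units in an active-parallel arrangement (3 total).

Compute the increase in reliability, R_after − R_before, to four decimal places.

0.3140

R_before = 0.639
R_after = 1 − (1 − 0.639)^3 = 0.9530
ΔR = 0.9530 − 0.639 = 0.3140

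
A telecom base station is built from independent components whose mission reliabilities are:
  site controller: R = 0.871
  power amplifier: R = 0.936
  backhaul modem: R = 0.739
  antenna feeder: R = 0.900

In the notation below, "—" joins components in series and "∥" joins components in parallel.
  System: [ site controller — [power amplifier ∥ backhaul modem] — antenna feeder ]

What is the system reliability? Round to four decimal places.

0.7708

Parallel (power amplifier and backhaul modem): 1 − (1 − 0.936000)(1 − 0.739000) = 0.983296
Series (site controller, [0.983296], and antenna feeder): 0.871000 × 0.983296 × 0.900000 = 0.7708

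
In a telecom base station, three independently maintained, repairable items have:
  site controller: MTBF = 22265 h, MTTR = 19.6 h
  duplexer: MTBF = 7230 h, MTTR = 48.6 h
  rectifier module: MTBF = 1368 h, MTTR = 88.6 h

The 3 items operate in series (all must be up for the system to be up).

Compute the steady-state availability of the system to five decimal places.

A(site controller) = MTBF/(MTBF+MTTR) = 22265/(22265+19.6) = 0.999120
A(duplexer) = MTBF/(MTBF+MTTR) = 7230/(7230+48.6) = 0.993323
A(rectifier module) = MTBF/(MTBF+MTTR) = 1368/(1368+88.6) = 0.939173
Series availability: 0.999120 × 0.993323 × 0.939173 = 0.93208

0.93208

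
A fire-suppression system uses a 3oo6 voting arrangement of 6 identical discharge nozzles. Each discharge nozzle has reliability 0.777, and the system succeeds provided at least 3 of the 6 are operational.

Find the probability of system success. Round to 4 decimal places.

R = Σ_{i=3}^{6} C(6,i) p^i (1−p)^{6−i} with p = 0.777
C(6,3)·0.777^3·0.223^3 = 0.104042
C(6,4)·0.777^4·0.223^2 = 0.271885
C(6,5)·0.777^5·0.223^1 = 0.378932
C(6,6)·0.777^6·0.223^0 = 0.220052
Sum = 0.9749

0.9749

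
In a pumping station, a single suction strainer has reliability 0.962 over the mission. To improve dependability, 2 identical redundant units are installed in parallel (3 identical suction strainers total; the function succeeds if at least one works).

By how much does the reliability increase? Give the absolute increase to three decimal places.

R_before = 0.962
R_after = 1 − (1 − 0.962)^3 = 1.000
ΔR = 1.000 − 0.962 = 0.038

0.038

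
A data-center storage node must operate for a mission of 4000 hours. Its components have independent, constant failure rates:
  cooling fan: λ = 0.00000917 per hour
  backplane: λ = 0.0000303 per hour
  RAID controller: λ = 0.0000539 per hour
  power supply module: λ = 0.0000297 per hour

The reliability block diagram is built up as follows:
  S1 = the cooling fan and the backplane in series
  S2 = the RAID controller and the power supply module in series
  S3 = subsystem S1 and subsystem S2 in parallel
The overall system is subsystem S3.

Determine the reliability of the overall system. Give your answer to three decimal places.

0.958

R(cooling fan) = exp(−0.00000917 × 4000) = 0.96398
R(backplane) = exp(−0.0000303 × 4000) = 0.88586
R(RAID controller) = exp(−0.0000539 × 4000) = 0.80606
R(power supply module) = exp(−0.0000297 × 4000) = 0.88799
Series (cooling fan and backplane): 0.96398 × 0.88586 = 0.85395
Series (RAID controller and power supply module): 0.80606 × 0.88799 = 0.71577
Parallel ([0.85395] and [0.71577]): 1 − (1 − 0.85395)(1 − 0.71577) = 0.958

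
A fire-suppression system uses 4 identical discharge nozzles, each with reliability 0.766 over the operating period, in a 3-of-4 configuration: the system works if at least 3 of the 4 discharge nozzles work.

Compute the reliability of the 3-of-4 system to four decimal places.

R = Σ_{i=3}^{4} C(4,i) p^i (1−p)^{4−i} with p = 0.766
C(4,3)·0.766^3·0.234^1 = 0.420690
C(4,4)·0.766^4·0.234^0 = 0.344283
Sum = 0.7650

0.7650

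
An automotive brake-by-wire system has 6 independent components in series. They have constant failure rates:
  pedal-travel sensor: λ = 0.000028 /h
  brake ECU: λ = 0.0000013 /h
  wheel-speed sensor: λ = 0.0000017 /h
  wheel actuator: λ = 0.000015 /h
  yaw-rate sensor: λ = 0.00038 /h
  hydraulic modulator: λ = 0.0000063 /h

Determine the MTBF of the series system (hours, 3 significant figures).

2310

Series of exponential components: λ_sys = Σ λ_i
λ_sys = 0.000028 + 0.0000013 + 0.0000017 + 0.000015 + 0.00038 + 0.0000063 = 4.3230e-04 /h
MTBF = 1 / λ_sys = 2310 h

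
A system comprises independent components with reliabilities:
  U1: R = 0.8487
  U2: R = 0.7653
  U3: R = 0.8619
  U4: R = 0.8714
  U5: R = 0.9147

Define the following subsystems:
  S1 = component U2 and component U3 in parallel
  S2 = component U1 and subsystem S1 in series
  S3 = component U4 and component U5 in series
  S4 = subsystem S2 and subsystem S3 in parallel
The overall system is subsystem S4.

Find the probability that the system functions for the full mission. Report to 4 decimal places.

0.9637

Parallel (U2 and U3): 1 − (1 − 0.765300)(1 − 0.861900) = 0.967588
Series (U1 and [0.967588]): 0.848700 × 0.967588 = 0.821192
Series (U4 and U5): 0.871400 × 0.914700 = 0.797070
Parallel ([0.821192] and [0.797070]): 1 − (1 − 0.821192)(1 − 0.797070) = 0.9637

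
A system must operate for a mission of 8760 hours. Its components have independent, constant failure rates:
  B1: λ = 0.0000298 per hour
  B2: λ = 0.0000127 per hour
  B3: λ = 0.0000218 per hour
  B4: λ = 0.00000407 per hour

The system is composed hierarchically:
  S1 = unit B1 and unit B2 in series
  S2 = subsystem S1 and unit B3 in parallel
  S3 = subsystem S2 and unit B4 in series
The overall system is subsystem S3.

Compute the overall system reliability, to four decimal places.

R(B1) = exp(−0.0000298 × 8760) = 0.770244
R(B2) = exp(−0.0000127 × 8760) = 0.894713
R(B3) = exp(−0.0000218 × 8760) = 0.826159
R(B4) = exp(−0.00000407 × 8760) = 0.964975
Series (B1 and B2): 0.770244 × 0.894713 = 0.689147
Parallel ([0.689147] and B3): 1 − (1 − 0.689147)(1 − 0.826159) = 0.945961
Series ([0.945961] and B4): 0.945961 × 0.964975 = 0.9128

0.9128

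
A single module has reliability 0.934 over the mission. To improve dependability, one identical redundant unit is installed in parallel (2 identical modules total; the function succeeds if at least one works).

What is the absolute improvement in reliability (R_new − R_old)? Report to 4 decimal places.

R_before = 0.934
R_after = 1 − (1 − 0.934)^2 = 0.9956
ΔR = 0.9956 − 0.934 = 0.0616

0.0616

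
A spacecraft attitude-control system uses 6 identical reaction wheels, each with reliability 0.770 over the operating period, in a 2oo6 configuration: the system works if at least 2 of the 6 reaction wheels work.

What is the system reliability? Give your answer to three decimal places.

R = Σ_{i=2}^{6} C(6,i) p^i (1−p)^{6−i} with p = 0.770
C(6,2)·0.770^2·0.230^4 = 0.02489
C(6,3)·0.770^3·0.230^3 = 0.11109
C(6,4)·0.770^4·0.230^2 = 0.27894
C(6,5)·0.770^5·0.230^1 = 0.37354
C(6,6)·0.770^6·0.230^0 = 0.20842
Sum = 0.997

0.997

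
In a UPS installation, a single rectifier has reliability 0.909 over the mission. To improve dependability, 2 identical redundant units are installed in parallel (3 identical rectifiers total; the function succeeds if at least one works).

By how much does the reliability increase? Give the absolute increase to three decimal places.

0.090

R_before = 0.909
R_after = 1 − (1 − 0.909)^3 = 0.999
ΔR = 0.999 − 0.909 = 0.090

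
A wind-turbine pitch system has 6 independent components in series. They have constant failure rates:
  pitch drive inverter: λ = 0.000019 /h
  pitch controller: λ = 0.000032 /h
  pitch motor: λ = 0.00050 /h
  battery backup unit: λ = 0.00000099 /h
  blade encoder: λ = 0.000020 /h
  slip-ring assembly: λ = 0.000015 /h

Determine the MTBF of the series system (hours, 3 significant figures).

1700

Series of exponential components: λ_sys = Σ λ_i
λ_sys = 0.000019 + 0.000032 + 0.00050 + 0.00000099 + 0.000020 + 0.000015 = 5.8699e-04 /h
MTBF = 1 / λ_sys = 1700 h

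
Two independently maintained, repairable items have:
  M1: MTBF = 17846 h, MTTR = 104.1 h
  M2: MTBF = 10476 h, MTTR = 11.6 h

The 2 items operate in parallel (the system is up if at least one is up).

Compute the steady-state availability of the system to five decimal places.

A(M1) = MTBF/(MTBF+MTTR) = 17846/(17846+104.1) = 0.994201
A(M2) = MTBF/(MTBF+MTTR) = 10476/(10476+11.6) = 0.998894
Parallel availability: 1 − (1 − 0.994201)(1 − 0.998894) = 0.99999

0.99999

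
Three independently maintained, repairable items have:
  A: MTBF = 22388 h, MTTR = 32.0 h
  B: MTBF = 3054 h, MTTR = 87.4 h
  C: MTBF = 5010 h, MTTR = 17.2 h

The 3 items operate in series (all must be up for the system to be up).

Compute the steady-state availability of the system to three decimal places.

0.967

A(A) = MTBF/(MTBF+MTTR) = 22388/(22388+32.0) = 0.998573
A(B) = MTBF/(MTBF+MTTR) = 3054/(3054+87.4) = 0.972178
A(C) = MTBF/(MTBF+MTTR) = 5010/(5010+17.2) = 0.996579
Series availability: 0.998573 × 0.972178 × 0.996579 = 0.967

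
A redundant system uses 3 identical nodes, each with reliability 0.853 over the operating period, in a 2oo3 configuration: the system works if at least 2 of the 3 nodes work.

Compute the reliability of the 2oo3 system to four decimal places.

0.9415

R = Σ_{i=2}^{3} C(3,i) p^i (1−p)^{3−i} with p = 0.853
C(3,2)·0.853^2·0.147^1 = 0.320876
C(3,3)·0.853^3·0.147^0 = 0.620650
Sum = 0.9415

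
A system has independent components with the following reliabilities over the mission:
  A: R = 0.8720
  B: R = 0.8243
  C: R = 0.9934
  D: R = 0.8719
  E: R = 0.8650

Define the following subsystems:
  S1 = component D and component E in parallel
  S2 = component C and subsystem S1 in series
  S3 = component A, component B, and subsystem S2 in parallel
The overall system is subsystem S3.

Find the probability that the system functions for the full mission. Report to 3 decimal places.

Parallel (D and E): 1 − (1 − 0.87190)(1 − 0.86500) = 0.98271
Series (C and [0.98271]): 0.99340 × 0.98271 = 0.97622
Parallel (A, B, and [0.97622]): 1 − (1 − 0.87200)(1 − 0.82430)(1 − 0.97622) = 0.999

0.999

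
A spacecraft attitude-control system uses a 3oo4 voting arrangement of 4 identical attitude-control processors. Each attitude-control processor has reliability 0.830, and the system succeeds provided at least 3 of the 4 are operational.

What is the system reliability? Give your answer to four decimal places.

0.8634

R = Σ_{i=3}^{4} C(4,i) p^i (1−p)^{4−i} with p = 0.830
C(4,3)·0.830^3·0.170^1 = 0.388815
C(4,4)·0.830^4·0.170^0 = 0.474583
Sum = 0.8634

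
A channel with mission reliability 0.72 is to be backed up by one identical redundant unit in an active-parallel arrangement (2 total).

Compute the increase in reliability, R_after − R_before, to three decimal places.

0.202

R_before = 0.72
R_after = 1 − (1 − 0.72)^2 = 0.922
ΔR = 0.922 − 0.72 = 0.202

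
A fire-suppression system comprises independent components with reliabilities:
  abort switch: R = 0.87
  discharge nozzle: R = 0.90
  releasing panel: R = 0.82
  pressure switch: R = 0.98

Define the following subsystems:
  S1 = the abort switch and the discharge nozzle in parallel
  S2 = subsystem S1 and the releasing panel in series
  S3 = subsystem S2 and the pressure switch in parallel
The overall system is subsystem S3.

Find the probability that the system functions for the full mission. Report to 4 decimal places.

Parallel (abort switch and discharge nozzle): 1 − (1 − 0.870000)(1 − 0.900000) = 0.987000
Series ([0.987000] and releasing panel): 0.987000 × 0.820000 = 0.809340
Parallel ([0.809340] and pressure switch): 1 − (1 − 0.809340)(1 − 0.980000) = 0.9962

0.9962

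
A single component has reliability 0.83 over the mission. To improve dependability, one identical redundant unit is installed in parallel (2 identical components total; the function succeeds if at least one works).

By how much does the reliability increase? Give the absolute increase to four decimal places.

R_before = 0.83
R_after = 1 − (1 − 0.83)^2 = 0.9711
ΔR = 0.9711 − 0.83 = 0.1411

0.1411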